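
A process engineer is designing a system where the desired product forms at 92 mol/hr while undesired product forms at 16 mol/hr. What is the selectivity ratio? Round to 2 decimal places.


S = desired product rate / undesired product rate
S = 92 / 16
S = 5.75


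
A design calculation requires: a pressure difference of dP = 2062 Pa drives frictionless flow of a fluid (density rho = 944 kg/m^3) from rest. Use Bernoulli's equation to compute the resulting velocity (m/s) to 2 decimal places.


v = sqrt(2*dP/rho)
v = sqrt(2*2062/944)
v = sqrt(4.368644)
v = 2.09 m/s


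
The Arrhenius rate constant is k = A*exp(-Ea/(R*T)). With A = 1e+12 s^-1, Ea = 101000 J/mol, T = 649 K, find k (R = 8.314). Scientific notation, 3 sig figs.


k = A * exp(-Ea/(R*T))
k = 1e+12 * exp(-101000 / (8.314 * 649))
k = 1e+12 * exp(-18.718311)
k = 7.43e+03


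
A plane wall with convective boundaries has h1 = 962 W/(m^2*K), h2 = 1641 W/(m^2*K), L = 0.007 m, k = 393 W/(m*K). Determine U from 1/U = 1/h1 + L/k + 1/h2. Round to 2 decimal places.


1/U = 1/h1 + L/k + 1/h2
1/U = 1/962 + 0.007/393 + 1/1641
1/U = 0.001039501 + 1.78117e-05 + 0.0006093845
1/U = 0.0016666972
U = 599.99 W/(m^2*K)


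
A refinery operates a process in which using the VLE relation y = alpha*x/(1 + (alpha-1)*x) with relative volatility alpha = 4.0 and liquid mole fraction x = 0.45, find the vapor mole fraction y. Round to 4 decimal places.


y = alpha*x / (1 + (alpha-1)*x)
y = 4.0*0.45 / (1 + (4.0-1)*0.45)
y = 1.8 / (1 + 1.35)
y = 1.8 / 2.35
y = 0.7660


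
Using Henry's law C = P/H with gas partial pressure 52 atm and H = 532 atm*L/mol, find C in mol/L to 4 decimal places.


C = P / H
C = 52 / 532
C = 0.0977 mol/L


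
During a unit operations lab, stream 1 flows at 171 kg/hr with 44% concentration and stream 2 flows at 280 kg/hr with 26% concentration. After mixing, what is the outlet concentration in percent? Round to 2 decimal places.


Mass balance on solute: F1*x1 + F2*x2 = F3*x3
F3 = F1 + F2 = 171 + 280 = 451 kg/hr
x3 = (F1*x1 + F2*x2)/F3
x3 = (171*0.44 + 280*0.26) / 451
x3 = 32.82%


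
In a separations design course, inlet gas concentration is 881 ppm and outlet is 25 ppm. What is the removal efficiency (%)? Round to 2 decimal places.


Efficiency = (G_in - G_out) / G_in * 100%
Efficiency = (881 - 25) / 881 * 100
Efficiency = 856 / 881 * 100
Efficiency = 97.16%


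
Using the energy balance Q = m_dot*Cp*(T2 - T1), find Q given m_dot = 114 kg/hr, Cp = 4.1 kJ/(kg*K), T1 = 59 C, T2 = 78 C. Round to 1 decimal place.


Q = m_dot * Cp * (T2 - T1)
Q = 114 * 4.1 * (78 - 59)
Q = 114 * 4.1 * 19
Q = 8880.6 kJ/hr


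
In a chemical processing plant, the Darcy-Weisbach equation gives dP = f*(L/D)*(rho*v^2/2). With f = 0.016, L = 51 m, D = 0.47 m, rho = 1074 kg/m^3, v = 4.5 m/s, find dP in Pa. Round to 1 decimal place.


dP = f * (L/D) * (rho*v^2/2)
dP = 0.016 * (51/0.47) * (1074*4.5^2/2)
L/D = 108.5106383
rho*v^2/2 = 1074*20.25/2 = 10874.25
dP = 0.016 * 108.5106383 * 10874.25
dP = 18879.5 Pa


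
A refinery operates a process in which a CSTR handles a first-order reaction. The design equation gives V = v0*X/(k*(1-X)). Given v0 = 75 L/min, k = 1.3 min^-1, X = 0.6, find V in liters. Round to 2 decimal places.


V = v0 * X / (k * (1 - X))
V = 75 * 0.6 / (1.3 * (1 - 0.6))
V = 45.0 / (1.3 * 0.4)
V = 45.0 / 0.52
V = 86.54 L


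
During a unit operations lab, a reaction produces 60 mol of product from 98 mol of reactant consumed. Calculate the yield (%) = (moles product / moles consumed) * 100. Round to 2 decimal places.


Yield = (moles product / moles consumed) * 100%
Yield = (60 / 98) * 100
Yield = 0.6122 * 100
Yield = 61.22%


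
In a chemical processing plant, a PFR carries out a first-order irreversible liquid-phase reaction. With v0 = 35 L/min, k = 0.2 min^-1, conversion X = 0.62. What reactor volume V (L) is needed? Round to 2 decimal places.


V = (v0/k) * ln(1/(1-X))
V = (35/0.2) * ln(1/(1-0.62))
V = 175.0 * ln(2.631579)
V = 175.0 * 0.967584
V = 169.33 L


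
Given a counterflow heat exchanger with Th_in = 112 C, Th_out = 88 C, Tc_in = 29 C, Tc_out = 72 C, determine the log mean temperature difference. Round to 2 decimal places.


dT1 = Th_in - Tc_out = 112 - 72 = 40
dT2 = Th_out - Tc_in = 88 - 29 = 59
LMTD = (dT1 - dT2) / ln(dT1/dT2)
LMTD = (40 - 59) / ln(40/59)
LMTD = 48.89 K


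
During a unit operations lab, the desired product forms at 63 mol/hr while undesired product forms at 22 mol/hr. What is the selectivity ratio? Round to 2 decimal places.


S = desired product rate / undesired product rate
S = 63 / 22
S = 2.86


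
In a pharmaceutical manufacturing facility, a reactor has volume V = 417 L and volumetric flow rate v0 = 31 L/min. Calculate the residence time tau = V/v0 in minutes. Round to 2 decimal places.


tau = V / v0
tau = 417 / 31
tau = 13.45 min


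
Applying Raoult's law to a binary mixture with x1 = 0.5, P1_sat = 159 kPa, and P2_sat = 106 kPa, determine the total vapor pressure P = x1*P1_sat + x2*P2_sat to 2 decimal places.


P = x1*P1_sat + x2*P2_sat
x2 = 1 - x1 = 1 - 0.5 = 0.5
P = 0.5*159 + 0.5*106
P = 79.5 + 53.0
P = 132.50 kPa


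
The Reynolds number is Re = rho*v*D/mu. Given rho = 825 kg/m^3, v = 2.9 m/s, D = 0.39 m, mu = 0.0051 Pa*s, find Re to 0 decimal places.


Re = rho * v * D / mu
Re = 825 * 2.9 * 0.39 / 0.0051
Re = 933.075 / 0.0051
Re = 182956


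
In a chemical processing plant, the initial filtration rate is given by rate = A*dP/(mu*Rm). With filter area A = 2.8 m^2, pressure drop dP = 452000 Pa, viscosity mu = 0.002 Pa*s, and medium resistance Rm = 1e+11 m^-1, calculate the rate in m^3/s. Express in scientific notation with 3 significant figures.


rate = A * dP / (mu * Rm)
rate = 2.8 * 452000 / (0.002 * 1e+11)
rate = 1265600.0 / 2.000e+08
rate = 6.33e-03 m^3/s


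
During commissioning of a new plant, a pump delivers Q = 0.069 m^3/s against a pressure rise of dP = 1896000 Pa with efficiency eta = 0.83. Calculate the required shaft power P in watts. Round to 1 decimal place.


P = Q * dP / eta
P = 0.069 * 1896000 / 0.83
P = 130824.0 / 0.83
P = 157619.3 W


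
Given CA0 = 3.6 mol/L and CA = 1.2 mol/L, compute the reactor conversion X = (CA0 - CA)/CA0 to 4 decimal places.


X = (CA0 - CA) / CA0
X = (3.6 - 1.2) / 3.6
X = 2.4 / 3.6
X = 0.6667


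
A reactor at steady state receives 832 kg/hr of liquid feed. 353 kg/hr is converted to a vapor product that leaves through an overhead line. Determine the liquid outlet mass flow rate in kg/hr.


Steady-state mass balance on the main outlet: F_out = F_in - F_removed
F_out = 832 - 353
F_out = 479 kg/hr


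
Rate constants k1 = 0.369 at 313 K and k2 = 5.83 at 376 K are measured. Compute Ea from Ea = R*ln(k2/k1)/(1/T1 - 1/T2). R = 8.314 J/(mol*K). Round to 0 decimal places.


Ea = R * ln(k2/k1) / (1/T1 - 1/T2)
ln(k2/k1) = ln(5.83/0.369) = 2.7599756
1/T1 - 1/T2 = 1/313 - 1/376 = 0.000535313711
Ea = 8.314 * 2.7599756 / 0.000535313711
Ea = 42865 J/mol


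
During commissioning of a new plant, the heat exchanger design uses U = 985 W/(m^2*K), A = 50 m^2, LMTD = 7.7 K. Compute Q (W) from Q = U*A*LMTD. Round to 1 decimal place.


Q = U * A * LMTD
Q = 985 * 50 * 7.7
Q = 379225.0 W


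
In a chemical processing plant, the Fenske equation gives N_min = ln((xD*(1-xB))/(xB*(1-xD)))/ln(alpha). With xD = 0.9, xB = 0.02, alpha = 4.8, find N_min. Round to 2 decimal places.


N_min = ln((xD*(1-xB))/(xB*(1-xD))) / ln(alpha)
Numerator inside ln: 0.882 / 0.002 = 441.0
ln(441.0) = 6.089045
ln(alpha) = ln(4.8) = 1.568616
N_min = 6.089045 / 1.568616 = 3.88


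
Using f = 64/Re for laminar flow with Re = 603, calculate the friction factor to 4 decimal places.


f = 64 / Re
f = 64 / 603
f = 0.1061


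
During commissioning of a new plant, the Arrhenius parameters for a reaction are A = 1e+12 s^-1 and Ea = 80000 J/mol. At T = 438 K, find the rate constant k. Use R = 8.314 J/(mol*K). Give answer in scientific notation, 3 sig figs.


k = A * exp(-Ea/(R*T))
k = 1e+12 * exp(-80000 / (8.314 * 438))
k = 1e+12 * exp(-21.968776)
k = 2.88e+02


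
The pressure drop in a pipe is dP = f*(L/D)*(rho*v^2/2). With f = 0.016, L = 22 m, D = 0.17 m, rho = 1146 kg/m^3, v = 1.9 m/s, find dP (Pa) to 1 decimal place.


dP = f * (L/D) * (rho*v^2/2)
dP = 0.016 * (22/0.17) * (1146*1.9^2/2)
L/D = 129.41176471
rho*v^2/2 = 1146*3.61/2 = 2068.53
dP = 0.016 * 129.41176471 * 2068.53
dP = 4283.1 Pa


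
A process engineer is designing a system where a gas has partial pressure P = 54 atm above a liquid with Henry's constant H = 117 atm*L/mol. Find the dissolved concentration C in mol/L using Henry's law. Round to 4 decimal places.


C = P / H
C = 54 / 117
C = 0.4615 mol/L


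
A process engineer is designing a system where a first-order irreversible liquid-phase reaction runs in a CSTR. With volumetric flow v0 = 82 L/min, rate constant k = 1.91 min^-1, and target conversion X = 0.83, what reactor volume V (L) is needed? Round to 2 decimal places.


V = v0 * X / (k * (1 - X))
V = 82 * 0.83 / (1.91 * (1 - 0.83))
V = 68.06 / (1.91 * 0.17)
V = 68.06 / 0.3247
V = 209.61 L


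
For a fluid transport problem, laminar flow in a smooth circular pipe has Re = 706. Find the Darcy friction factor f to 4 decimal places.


f = 64 / Re
f = 64 / 706
f = 0.0907


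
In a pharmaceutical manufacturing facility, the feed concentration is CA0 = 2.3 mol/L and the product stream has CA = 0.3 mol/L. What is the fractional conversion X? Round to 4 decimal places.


X = (CA0 - CA) / CA0
X = (2.3 - 0.3) / 2.3
X = 2.0 / 2.3
X = 0.8696


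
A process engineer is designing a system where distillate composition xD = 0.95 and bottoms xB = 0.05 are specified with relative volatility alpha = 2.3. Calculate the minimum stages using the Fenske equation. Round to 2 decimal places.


N_min = ln((xD*(1-xB))/(xB*(1-xD))) / ln(alpha)
Numerator inside ln: 0.9025 / 0.0025 = 361.0
ln(361.0) = 5.888878
ln(alpha) = ln(2.3) = 0.832909
N_min = 5.888878 / 0.832909 = 7.07


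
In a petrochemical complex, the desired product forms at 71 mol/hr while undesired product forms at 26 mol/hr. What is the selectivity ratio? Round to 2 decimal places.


S = desired product rate / undesired product rate
S = 71 / 26
S = 2.73


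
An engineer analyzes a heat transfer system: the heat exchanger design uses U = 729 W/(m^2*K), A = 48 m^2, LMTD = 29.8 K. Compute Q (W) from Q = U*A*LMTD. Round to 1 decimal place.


Q = U * A * LMTD
Q = 729 * 48 * 29.8
Q = 1042761.6 W


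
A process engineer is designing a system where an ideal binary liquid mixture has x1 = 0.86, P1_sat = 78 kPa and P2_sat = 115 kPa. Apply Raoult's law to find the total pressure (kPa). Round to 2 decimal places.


P = x1*P1_sat + x2*P2_sat
x2 = 1 - x1 = 1 - 0.86 = 0.14
P = 0.86*78 + 0.14*115
P = 67.08 + 16.1
P = 83.18 kPa


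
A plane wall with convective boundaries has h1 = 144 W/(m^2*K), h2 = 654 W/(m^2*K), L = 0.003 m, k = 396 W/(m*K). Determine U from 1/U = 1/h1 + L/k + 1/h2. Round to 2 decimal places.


1/U = 1/h1 + L/k + 1/h2
1/U = 1/144 + 0.003/396 + 1/654
1/U = 0.0069444444 + 7.5758e-06 + 0.001529052
1/U = 0.0084810722
U = 117.91 W/(m^2*K)


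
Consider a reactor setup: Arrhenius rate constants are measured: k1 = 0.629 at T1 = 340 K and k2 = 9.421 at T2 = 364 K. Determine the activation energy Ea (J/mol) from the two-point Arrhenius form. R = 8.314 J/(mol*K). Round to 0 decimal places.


Ea = R * ln(k2/k1) / (1/T1 - 1/T2)
ln(k2/k1) = ln(9.421/0.629) = 2.7065653
1/T1 - 1/T2 = 1/340 - 1/364 = 0.000193923723
Ea = 8.314 * 2.7065653 / 0.000193923723
Ea = 116037 J/mol


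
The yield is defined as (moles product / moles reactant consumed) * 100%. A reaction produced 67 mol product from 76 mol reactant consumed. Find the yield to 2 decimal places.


Yield = (moles product / moles consumed) * 100%
Yield = (67 / 76) * 100
Yield = 0.8816 * 100
Yield = 88.16%


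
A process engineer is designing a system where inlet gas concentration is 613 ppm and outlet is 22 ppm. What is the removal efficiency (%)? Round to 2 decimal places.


Efficiency = (G_in - G_out) / G_in * 100%
Efficiency = (613 - 22) / 613 * 100
Efficiency = 591 / 613 * 100
Efficiency = 96.41%


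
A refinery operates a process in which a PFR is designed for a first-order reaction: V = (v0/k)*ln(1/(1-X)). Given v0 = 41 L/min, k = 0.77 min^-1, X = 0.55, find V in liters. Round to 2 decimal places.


V = (v0/k) * ln(1/(1-X))
V = (41/0.77) * ln(1/(1-0.55))
V = 53.246753 * ln(2.222222)
V = 53.246753 * 0.798508
V = 42.52 L


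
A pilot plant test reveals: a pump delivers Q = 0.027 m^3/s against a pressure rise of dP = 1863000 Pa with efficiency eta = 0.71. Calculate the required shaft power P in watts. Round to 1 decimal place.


P = Q * dP / eta
P = 0.027 * 1863000 / 0.71
P = 50301.0 / 0.71
P = 70846.5 W


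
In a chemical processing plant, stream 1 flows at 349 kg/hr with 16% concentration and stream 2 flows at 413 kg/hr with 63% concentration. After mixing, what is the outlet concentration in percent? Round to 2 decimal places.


Mass balance on solute: F1*x1 + F2*x2 = F3*x3
F3 = F1 + F2 = 349 + 413 = 762 kg/hr
x3 = (F1*x1 + F2*x2)/F3
x3 = (349*0.16 + 413*0.63) / 762
x3 = 41.47%


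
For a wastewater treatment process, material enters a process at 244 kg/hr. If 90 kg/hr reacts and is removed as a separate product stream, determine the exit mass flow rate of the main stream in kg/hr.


Steady-state mass balance on the main outlet: F_out = F_in - F_removed
F_out = 244 - 90
F_out = 154 kg/hr


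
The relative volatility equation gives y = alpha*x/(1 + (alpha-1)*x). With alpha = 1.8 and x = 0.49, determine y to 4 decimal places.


y = alpha*x / (1 + (alpha-1)*x)
y = 1.8*0.49 / (1 + (1.8-1)*0.49)
y = 0.882 / (1 + 0.392)
y = 0.882 / 1.392
y = 0.6336


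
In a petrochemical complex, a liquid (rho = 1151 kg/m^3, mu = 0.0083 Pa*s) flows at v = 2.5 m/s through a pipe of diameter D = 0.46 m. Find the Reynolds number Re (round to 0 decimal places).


Re = rho * v * D / mu
Re = 1151 * 2.5 * 0.46 / 0.0083
Re = 1323.65 / 0.0083
Re = 159476


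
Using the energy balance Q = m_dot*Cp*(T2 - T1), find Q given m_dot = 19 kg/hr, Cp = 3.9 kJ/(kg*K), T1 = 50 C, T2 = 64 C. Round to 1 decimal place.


Q = m_dot * Cp * (T2 - T1)
Q = 19 * 3.9 * (64 - 50)
Q = 19 * 3.9 * 14
Q = 1037.4 kJ/hr


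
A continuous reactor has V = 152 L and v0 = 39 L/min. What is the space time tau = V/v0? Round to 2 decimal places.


tau = V / v0
tau = 152 / 39
tau = 3.90 min


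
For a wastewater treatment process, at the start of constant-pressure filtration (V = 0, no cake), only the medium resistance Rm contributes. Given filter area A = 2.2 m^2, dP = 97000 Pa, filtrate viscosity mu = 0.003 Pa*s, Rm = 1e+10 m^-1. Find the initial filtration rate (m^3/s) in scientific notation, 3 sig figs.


rate = A * dP / (mu * Rm)
rate = 2.2 * 97000 / (0.003 * 1e+10)
rate = 213400.0 / 3.000e+07
rate = 7.11e-03 m^3/s


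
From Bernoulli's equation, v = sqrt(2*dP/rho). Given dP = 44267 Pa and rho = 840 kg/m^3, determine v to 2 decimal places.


v = sqrt(2*dP/rho)
v = sqrt(2*44267/840)
v = sqrt(105.397619)
v = 10.27 m/s


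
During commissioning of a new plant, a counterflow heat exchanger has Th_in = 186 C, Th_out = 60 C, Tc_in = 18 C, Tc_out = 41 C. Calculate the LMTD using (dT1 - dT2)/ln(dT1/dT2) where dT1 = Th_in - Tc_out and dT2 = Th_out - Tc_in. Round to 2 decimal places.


dT1 = Th_in - Tc_out = 186 - 41 = 145
dT2 = Th_out - Tc_in = 60 - 18 = 42
LMTD = (dT1 - dT2) / ln(dT1/dT2)
LMTD = (145 - 42) / ln(145/42)
LMTD = 83.13 K


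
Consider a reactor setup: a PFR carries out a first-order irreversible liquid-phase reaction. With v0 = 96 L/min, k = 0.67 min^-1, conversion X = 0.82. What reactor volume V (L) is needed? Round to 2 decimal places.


V = (v0/k) * ln(1/(1-X))
V = (96/0.67) * ln(1/(1-0.82))
V = 143.283582 * ln(5.555556)
V = 143.283582 * 1.714799
V = 245.70 L


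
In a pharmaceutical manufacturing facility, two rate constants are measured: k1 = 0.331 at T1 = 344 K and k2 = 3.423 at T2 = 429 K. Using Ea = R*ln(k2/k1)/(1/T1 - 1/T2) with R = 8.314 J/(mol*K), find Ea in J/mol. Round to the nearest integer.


Ea = R * ln(k2/k1) / (1/T1 - 1/T2)
ln(k2/k1) = ln(3.423/0.331) = 2.3361543
1/T1 - 1/T2 = 1/344 - 1/429 = 0.000575974413
Ea = 8.314 * 2.3361543 / 0.000575974413
Ea = 33722 J/mol


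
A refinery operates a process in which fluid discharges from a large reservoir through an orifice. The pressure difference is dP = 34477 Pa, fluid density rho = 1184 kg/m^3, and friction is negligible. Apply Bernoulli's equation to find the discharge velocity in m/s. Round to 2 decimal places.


v = sqrt(2*dP/rho)
v = sqrt(2*34477/1184)
v = sqrt(58.238176)
v = 7.63 m/s


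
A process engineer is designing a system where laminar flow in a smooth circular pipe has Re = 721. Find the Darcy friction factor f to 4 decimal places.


f = 64 / Re
f = 64 / 721
f = 0.0888


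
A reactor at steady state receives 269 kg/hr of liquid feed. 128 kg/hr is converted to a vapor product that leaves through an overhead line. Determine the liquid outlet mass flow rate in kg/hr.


Steady-state mass balance on the main outlet: F_out = F_in - F_removed
F_out = 269 - 128
F_out = 141 kg/hr


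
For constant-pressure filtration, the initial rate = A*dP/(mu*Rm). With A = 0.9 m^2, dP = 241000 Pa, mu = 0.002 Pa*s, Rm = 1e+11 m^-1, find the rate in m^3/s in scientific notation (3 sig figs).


rate = A * dP / (mu * Rm)
rate = 0.9 * 241000 / (0.002 * 1e+11)
rate = 216900.0 / 2.000e+08
rate = 1.08e-03 m^3/s


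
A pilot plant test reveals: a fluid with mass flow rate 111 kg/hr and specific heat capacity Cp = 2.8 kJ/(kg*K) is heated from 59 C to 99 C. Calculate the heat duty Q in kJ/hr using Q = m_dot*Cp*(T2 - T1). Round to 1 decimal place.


Q = m_dot * Cp * (T2 - T1)
Q = 111 * 2.8 * (99 - 59)
Q = 111 * 2.8 * 40
Q = 12432.0 kJ/hr


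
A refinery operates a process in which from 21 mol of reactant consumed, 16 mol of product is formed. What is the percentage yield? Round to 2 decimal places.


Yield = (moles product / moles consumed) * 100%
Yield = (16 / 21) * 100
Yield = 0.7619 * 100
Yield = 76.19%


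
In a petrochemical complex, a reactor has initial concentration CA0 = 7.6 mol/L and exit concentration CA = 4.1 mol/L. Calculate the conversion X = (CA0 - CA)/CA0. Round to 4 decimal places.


X = (CA0 - CA) / CA0
X = (7.6 - 4.1) / 7.6
X = 3.5 / 7.6
X = 0.4605


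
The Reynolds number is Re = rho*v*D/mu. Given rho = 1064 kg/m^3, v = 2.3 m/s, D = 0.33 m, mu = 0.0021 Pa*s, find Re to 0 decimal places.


Re = rho * v * D / mu
Re = 1064 * 2.3 * 0.33 / 0.0021
Re = 807.576 / 0.0021
Re = 384560


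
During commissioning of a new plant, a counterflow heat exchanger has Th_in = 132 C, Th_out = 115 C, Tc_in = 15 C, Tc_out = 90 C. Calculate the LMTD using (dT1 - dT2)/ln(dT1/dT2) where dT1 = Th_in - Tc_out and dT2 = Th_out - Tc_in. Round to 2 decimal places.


dT1 = Th_in - Tc_out = 132 - 90 = 42
dT2 = Th_out - Tc_in = 115 - 15 = 100
LMTD = (dT1 - dT2) / ln(dT1/dT2)
LMTD = (42 - 100) / ln(42/100)
LMTD = 66.86 K


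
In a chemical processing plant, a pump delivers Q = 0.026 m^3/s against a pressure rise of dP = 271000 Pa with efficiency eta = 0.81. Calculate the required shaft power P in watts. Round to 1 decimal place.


P = Q * dP / eta
P = 0.026 * 271000 / 0.81
P = 7046.0 / 0.81
P = 8698.8 W


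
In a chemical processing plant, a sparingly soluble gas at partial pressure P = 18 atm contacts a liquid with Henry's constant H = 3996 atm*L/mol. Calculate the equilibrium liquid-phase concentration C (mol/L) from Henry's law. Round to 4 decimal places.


C = P / H
C = 18 / 3996
C = 0.0045 mol/L


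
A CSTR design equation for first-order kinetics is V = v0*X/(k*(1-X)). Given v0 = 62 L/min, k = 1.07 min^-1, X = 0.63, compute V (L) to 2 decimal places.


V = v0 * X / (k * (1 - X))
V = 62 * 0.63 / (1.07 * (1 - 0.63))
V = 39.06 / (1.07 * 0.37)
V = 39.06 / 0.3959
V = 98.66 L


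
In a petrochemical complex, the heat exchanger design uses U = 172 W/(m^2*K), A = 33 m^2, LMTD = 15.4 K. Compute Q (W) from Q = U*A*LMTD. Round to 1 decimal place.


Q = U * A * LMTD
Q = 172 * 33 * 15.4
Q = 87410.4 W


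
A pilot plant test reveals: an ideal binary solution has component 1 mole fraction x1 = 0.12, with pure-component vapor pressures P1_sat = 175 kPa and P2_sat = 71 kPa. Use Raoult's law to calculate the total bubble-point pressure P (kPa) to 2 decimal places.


P = x1*P1_sat + x2*P2_sat
x2 = 1 - x1 = 1 - 0.12 = 0.88
P = 0.12*175 + 0.88*71
P = 21.0 + 62.48
P = 83.48 kPa


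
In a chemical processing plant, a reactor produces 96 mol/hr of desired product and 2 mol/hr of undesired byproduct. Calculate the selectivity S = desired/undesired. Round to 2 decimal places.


S = desired product rate / undesired product rate
S = 96 / 2
S = 48.00


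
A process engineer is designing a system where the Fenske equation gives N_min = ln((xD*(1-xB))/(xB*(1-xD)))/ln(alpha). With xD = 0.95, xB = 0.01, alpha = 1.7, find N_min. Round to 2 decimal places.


N_min = ln((xD*(1-xB))/(xB*(1-xD))) / ln(alpha)
Numerator inside ln: 0.9405 / 0.0005 = 1881.0
ln(1881.0) = 7.539559
ln(alpha) = ln(1.7) = 0.530628
N_min = 7.539559 / 0.530628 = 14.21


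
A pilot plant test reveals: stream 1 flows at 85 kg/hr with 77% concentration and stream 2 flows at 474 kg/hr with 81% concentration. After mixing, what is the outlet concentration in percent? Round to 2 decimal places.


Mass balance on solute: F1*x1 + F2*x2 = F3*x3
F3 = F1 + F2 = 85 + 474 = 559 kg/hr
x3 = (F1*x1 + F2*x2)/F3
x3 = (85*0.77 + 474*0.81) / 559
x3 = 80.39%


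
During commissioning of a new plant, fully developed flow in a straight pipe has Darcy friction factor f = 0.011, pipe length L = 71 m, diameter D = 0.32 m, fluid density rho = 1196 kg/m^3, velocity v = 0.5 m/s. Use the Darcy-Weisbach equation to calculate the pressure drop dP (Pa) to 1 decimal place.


dP = f * (L/D) * (rho*v^2/2)
dP = 0.011 * (71/0.32) * (1196*0.5^2/2)
L/D = 221.875
rho*v^2/2 = 1196*0.25/2 = 149.5
dP = 0.011 * 221.875 * 149.5
dP = 364.9 Pa


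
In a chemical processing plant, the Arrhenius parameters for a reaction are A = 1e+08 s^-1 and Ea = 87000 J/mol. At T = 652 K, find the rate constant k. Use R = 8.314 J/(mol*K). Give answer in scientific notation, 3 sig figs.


k = A * exp(-Ea/(R*T))
k = 1e+08 * exp(-87000 / (8.314 * 652))
k = 1e+08 * exp(-16.049505)
k = 1.07e+01


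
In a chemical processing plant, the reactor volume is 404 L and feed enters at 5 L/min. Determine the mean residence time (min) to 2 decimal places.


tau = V / v0
tau = 404 / 5
tau = 80.80 min


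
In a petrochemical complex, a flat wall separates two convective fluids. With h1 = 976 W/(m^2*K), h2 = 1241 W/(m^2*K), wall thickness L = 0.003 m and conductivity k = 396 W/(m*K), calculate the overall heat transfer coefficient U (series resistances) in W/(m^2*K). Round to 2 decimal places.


1/U = 1/h1 + L/k + 1/h2
1/U = 1/976 + 0.003/396 + 1/1241
1/U = 0.0010245902 + 7.5758e-06 + 0.0008058018
1/U = 0.0018379678
U = 544.08 W/(m^2*K)


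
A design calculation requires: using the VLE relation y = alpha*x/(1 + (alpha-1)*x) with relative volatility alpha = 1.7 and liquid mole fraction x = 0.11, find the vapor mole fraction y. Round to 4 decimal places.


y = alpha*x / (1 + (alpha-1)*x)
y = 1.7*0.11 / (1 + (1.7-1)*0.11)
y = 0.187 / (1 + 0.077)
y = 0.187 / 1.077
y = 0.1736


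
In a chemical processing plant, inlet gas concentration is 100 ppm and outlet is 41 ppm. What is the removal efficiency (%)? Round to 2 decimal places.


Efficiency = (G_in - G_out) / G_in * 100%
Efficiency = (100 - 41) / 100 * 100
Efficiency = 59 / 100 * 100
Efficiency = 59.00%


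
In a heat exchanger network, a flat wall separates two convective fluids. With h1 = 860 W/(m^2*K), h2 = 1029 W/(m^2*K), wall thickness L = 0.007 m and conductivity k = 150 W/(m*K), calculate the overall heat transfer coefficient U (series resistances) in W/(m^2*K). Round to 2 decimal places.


1/U = 1/h1 + L/k + 1/h2
1/U = 1/860 + 0.007/150 + 1/1029
1/U = 0.0011627907 + 4.66667e-05 + 0.0009718173
1/U = 0.0021812747
U = 458.45 W/(m^2*K)


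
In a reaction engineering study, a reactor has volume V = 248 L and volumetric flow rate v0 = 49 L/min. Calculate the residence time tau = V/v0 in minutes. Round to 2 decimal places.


tau = V / v0
tau = 248 / 49
tau = 5.06 min


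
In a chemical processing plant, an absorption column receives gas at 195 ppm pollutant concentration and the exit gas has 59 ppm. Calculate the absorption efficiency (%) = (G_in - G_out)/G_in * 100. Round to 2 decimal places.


Efficiency = (G_in - G_out) / G_in * 100%
Efficiency = (195 - 59) / 195 * 100
Efficiency = 136 / 195 * 100
Efficiency = 69.74%


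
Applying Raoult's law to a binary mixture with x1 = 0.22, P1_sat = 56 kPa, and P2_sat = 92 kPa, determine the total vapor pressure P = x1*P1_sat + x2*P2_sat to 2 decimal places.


P = x1*P1_sat + x2*P2_sat
x2 = 1 - x1 = 1 - 0.22 = 0.78
P = 0.22*56 + 0.78*92
P = 12.32 + 71.76
P = 84.08 kPa


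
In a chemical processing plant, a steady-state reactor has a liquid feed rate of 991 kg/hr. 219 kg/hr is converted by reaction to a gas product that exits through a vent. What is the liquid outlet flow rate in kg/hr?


Steady-state mass balance on the main outlet: F_out = F_in - F_removed
F_out = 991 - 219
F_out = 772 kg/hr


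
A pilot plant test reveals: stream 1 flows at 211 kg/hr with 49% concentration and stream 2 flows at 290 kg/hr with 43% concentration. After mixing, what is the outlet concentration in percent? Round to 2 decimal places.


Mass balance on solute: F1*x1 + F2*x2 = F3*x3
F3 = F1 + F2 = 211 + 290 = 501 kg/hr
x3 = (F1*x1 + F2*x2)/F3
x3 = (211*0.49 + 290*0.43) / 501
x3 = 45.53%


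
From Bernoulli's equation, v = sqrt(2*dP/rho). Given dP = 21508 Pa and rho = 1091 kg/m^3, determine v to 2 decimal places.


v = sqrt(2*dP/rho)
v = sqrt(2*21508/1091)
v = sqrt(39.428048)
v = 6.28 m/s


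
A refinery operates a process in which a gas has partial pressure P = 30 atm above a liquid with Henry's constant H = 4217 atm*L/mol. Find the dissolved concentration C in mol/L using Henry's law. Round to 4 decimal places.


C = P / H
C = 30 / 4217
C = 0.0071 mol/L


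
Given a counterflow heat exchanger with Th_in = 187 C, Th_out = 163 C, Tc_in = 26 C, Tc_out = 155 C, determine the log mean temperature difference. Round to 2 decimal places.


dT1 = Th_in - Tc_out = 187 - 155 = 32
dT2 = Th_out - Tc_in = 163 - 26 = 137
LMTD = (dT1 - dT2) / ln(dT1/dT2)
LMTD = (32 - 137) / ln(32/137)
LMTD = 72.20 K


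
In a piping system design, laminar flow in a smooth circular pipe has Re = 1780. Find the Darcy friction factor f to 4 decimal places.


f = 64 / Re
f = 64 / 1780
f = 0.0360


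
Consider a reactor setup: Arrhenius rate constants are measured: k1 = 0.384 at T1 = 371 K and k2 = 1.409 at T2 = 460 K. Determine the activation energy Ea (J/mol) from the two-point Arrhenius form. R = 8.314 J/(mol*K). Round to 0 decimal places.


Ea = R * ln(k2/k1) / (1/T1 - 1/T2)
ln(k2/k1) = ln(1.409/0.384) = 1.299993
1/T1 - 1/T2 = 1/371 - 1/460 = 0.000521504746
Ea = 8.314 * 1.299993 / 0.000521504746
Ea = 20725 J/mol


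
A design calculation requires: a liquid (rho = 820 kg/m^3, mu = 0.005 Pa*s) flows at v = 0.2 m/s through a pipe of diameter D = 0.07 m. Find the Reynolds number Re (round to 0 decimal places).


Re = rho * v * D / mu
Re = 820 * 0.2 * 0.07 / 0.005
Re = 11.48 / 0.005
Re = 2296


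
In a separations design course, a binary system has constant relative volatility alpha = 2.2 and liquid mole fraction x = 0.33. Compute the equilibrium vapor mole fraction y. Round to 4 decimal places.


y = alpha*x / (1 + (alpha-1)*x)
y = 2.2*0.33 / (1 + (2.2-1)*0.33)
y = 0.726 / (1 + 0.396)
y = 0.726 / 1.396
y = 0.5201


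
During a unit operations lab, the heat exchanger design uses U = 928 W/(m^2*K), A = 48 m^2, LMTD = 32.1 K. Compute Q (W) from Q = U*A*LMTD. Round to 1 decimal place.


Q = U * A * LMTD
Q = 928 * 48 * 32.1
Q = 1429862.4 W


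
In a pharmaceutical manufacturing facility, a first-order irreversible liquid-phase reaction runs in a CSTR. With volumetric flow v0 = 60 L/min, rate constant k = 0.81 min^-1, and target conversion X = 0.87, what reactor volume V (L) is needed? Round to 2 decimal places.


V = v0 * X / (k * (1 - X))
V = 60 * 0.87 / (0.81 * (1 - 0.87))
V = 52.2 / (0.81 * 0.13)
V = 52.2 / 0.1053
V = 495.73 L


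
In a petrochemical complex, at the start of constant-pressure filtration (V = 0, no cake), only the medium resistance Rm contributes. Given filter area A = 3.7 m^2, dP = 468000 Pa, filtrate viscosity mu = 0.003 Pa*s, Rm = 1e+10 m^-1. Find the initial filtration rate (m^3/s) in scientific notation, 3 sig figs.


rate = A * dP / (mu * Rm)
rate = 3.7 * 468000 / (0.003 * 1e+10)
rate = 1731600.0 / 3.000e+07
rate = 5.77e-02 m^3/s


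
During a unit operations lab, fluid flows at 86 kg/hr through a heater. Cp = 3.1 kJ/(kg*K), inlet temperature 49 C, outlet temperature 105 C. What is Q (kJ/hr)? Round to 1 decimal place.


Q = m_dot * Cp * (T2 - T1)
Q = 86 * 3.1 * (105 - 49)
Q = 86 * 3.1 * 56
Q = 14929.6 kJ/hr


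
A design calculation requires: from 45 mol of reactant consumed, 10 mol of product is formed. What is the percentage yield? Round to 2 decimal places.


Yield = (moles product / moles consumed) * 100%
Yield = (10 / 45) * 100
Yield = 0.2222 * 100
Yield = 22.22%


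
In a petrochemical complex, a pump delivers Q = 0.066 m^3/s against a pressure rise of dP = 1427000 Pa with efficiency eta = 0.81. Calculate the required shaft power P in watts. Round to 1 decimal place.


P = Q * dP / eta
P = 0.066 * 1427000 / 0.81
P = 94182.0 / 0.81
P = 116274.1 W


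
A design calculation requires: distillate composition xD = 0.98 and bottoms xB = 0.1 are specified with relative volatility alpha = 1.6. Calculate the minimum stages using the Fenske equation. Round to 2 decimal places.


N_min = ln((xD*(1-xB))/(xB*(1-xD))) / ln(alpha)
Numerator inside ln: 0.882 / 0.002 = 441.0
ln(441.0) = 6.089045
ln(alpha) = ln(1.6) = 0.470004
N_min = 6.089045 / 0.470004 = 12.96


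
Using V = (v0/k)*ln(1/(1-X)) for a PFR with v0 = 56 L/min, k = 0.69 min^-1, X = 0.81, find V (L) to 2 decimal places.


V = (v0/k) * ln(1/(1-X))
V = (56/0.69) * ln(1/(1-0.81))
V = 81.15942 * ln(5.263158)
V = 81.15942 * 1.660731
V = 134.78 L


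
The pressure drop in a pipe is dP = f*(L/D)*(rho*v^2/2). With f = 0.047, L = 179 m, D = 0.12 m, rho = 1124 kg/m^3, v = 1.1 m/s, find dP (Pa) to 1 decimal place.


dP = f * (L/D) * (rho*v^2/2)
dP = 0.047 * (179/0.12) * (1124*1.1^2/2)
L/D = 1491.66666667
rho*v^2/2 = 1124*1.21/2 = 680.02
dP = 0.047 * 1491.66666667 * 680.02
dP = 47675.1 Pa


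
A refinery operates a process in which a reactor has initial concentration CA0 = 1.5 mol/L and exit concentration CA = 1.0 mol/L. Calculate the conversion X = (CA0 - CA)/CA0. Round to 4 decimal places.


X = (CA0 - CA) / CA0
X = (1.5 - 1.0) / 1.5
X = 0.5 / 1.5
X = 0.3333


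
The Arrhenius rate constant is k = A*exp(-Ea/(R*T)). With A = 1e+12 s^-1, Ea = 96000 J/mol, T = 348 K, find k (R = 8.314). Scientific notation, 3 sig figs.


k = A * exp(-Ea/(R*T))
k = 1e+12 * exp(-96000 / (8.314 * 348))
k = 1e+12 * exp(-33.180427)
k = 3.89e-03


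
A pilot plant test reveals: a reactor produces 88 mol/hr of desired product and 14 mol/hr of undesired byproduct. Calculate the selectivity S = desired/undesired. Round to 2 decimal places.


S = desired product rate / undesired product rate
S = 88 / 14
S = 6.29


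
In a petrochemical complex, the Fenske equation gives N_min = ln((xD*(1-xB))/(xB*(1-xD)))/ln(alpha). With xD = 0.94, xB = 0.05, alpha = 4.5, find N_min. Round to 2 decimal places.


N_min = ln((xD*(1-xB))/(xB*(1-xD))) / ln(alpha)
Numerator inside ln: 0.893 / 0.003 = 297.666667
ln(297.666667) = 5.695974
ln(alpha) = ln(4.5) = 1.504077
N_min = 5.695974 / 1.504077 = 3.79


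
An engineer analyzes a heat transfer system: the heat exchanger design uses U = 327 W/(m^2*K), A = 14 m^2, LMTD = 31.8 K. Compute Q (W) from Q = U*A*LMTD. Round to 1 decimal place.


Q = U * A * LMTD
Q = 327 * 14 * 31.8
Q = 145580.4 W


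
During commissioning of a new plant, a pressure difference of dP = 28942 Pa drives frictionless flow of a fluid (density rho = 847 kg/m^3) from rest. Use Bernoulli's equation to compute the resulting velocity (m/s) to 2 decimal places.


v = sqrt(2*dP/rho)
v = sqrt(2*28942/847)
v = sqrt(68.340024)
v = 8.27 m/s


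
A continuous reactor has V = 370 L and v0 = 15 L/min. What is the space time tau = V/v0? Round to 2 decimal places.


tau = V / v0
tau = 370 / 15
tau = 24.67 min


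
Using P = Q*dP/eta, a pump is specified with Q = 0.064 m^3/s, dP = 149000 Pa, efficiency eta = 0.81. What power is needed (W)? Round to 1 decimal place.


P = Q * dP / eta
P = 0.064 * 149000 / 0.81
P = 9536.0 / 0.81
P = 11772.8 W


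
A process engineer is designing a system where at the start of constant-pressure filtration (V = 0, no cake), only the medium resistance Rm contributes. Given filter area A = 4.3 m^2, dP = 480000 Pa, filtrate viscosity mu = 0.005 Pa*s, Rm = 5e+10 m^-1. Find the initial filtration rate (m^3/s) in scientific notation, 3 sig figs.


rate = A * dP / (mu * Rm)
rate = 4.3 * 480000 / (0.005 * 5e+10)
rate = 2064000.0 / 2.500e+08
rate = 8.26e-03 m^3/s


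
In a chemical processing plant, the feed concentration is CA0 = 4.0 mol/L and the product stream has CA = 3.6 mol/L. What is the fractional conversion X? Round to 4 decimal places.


X = (CA0 - CA) / CA0
X = (4.0 - 3.6) / 4.0
X = 0.4 / 4.0
X = 0.1000


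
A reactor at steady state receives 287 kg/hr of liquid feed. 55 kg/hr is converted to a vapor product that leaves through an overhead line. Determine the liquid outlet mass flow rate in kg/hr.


Steady-state mass balance on the main outlet: F_out = F_in - F_removed
F_out = 287 - 55
F_out = 232 kg/hr


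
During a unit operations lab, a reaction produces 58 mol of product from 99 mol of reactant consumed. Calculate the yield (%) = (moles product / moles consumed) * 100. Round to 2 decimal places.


Yield = (moles product / moles consumed) * 100%
Yield = (58 / 99) * 100
Yield = 0.5859 * 100
Yield = 58.59%


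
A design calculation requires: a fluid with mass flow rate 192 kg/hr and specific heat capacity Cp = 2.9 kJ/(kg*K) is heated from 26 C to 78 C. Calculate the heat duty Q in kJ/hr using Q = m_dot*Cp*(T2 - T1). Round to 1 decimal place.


Q = m_dot * Cp * (T2 - T1)
Q = 192 * 2.9 * (78 - 26)
Q = 192 * 2.9 * 52
Q = 28953.6 kJ/hr


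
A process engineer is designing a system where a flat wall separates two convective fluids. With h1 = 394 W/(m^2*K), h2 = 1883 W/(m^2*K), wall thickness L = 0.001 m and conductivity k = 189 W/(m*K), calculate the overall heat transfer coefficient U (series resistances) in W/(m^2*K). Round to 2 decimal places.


1/U = 1/h1 + L/k + 1/h2
1/U = 1/394 + 0.001/189 + 1/1883
1/U = 0.0025380711 + 5.291e-06 + 0.0005310674
1/U = 0.0030744295
U = 325.26 W/(m^2*K)


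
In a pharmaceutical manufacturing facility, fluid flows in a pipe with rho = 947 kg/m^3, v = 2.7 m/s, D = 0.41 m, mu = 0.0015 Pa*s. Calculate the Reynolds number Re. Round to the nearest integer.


Re = rho * v * D / mu
Re = 947 * 2.7 * 0.41 / 0.0015
Re = 1048.329 / 0.0015
Re = 698886


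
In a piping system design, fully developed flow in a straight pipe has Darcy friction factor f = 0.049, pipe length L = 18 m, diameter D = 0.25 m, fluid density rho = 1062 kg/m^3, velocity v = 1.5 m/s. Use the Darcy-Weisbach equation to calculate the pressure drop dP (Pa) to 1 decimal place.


dP = f * (L/D) * (rho*v^2/2)
dP = 0.049 * (18/0.25) * (1062*1.5^2/2)
L/D = 72.0
rho*v^2/2 = 1062*2.25/2 = 1194.75
dP = 0.049 * 72.0 * 1194.75
dP = 4215.1 Pa


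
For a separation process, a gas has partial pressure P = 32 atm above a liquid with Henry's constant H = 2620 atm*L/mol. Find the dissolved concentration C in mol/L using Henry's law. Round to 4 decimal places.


C = P / H
C = 32 / 2620
C = 0.0122 mol/L


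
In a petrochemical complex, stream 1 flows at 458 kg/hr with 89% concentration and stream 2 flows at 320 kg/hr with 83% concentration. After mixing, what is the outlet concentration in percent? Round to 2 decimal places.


Mass balance on solute: F1*x1 + F2*x2 = F3*x3
F3 = F1 + F2 = 458 + 320 = 778 kg/hr
x3 = (F1*x1 + F2*x2)/F3
x3 = (458*0.89 + 320*0.83) / 778
x3 = 86.53%


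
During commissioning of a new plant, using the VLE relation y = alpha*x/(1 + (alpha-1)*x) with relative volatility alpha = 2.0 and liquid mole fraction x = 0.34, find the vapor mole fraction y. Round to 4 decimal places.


y = alpha*x / (1 + (alpha-1)*x)
y = 2.0*0.34 / (1 + (2.0-1)*0.34)
y = 0.68 / (1 + 0.34)
y = 0.68 / 1.34
y = 0.5075


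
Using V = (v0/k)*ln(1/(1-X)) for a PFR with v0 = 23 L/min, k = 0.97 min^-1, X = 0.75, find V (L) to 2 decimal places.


V = (v0/k) * ln(1/(1-X))
V = (23/0.97) * ln(1/(1-0.75))
V = 23.71134 * ln(4.0)
V = 23.71134 * 1.386294
V = 32.87 L


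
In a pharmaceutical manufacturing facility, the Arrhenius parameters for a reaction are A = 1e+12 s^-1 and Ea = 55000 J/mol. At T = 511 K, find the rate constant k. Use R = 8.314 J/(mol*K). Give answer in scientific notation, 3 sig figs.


k = A * exp(-Ea/(R*T))
k = 1e+12 * exp(-55000 / (8.314 * 511))
k = 1e+12 * exp(-12.945886)
k = 2.39e+06


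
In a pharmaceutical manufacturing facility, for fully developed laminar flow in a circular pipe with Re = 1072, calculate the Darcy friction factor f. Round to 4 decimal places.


f = 64 / Re
f = 64 / 1072
f = 0.0597


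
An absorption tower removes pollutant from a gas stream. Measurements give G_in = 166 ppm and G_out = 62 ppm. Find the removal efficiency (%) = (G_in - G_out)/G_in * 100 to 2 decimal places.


Efficiency = (G_in - G_out) / G_in * 100%
Efficiency = (166 - 62) / 166 * 100
Efficiency = 104 / 166 * 100
Efficiency = 62.65%


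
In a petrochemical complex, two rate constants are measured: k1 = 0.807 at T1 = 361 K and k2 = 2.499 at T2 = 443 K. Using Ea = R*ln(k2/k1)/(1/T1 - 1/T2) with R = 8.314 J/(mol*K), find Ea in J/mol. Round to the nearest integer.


Ea = R * ln(k2/k1) / (1/T1 - 1/T2)
ln(k2/k1) = ln(2.499/0.807) = 1.1303223
1/T1 - 1/T2 = 1/361 - 1/443 = 0.000512746759
Ea = 8.314 * 1.1303223 / 0.000512746759
Ea = 18328 J/mol


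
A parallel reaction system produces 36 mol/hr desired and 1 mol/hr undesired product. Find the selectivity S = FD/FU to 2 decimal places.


S = desired product rate / undesired product rate
S = 36 / 1
S = 36.00


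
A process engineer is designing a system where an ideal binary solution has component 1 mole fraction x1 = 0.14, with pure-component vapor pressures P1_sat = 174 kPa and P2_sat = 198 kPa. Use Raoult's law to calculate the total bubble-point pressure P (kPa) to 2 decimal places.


P = x1*P1_sat + x2*P2_sat
x2 = 1 - x1 = 1 - 0.14 = 0.86
P = 0.14*174 + 0.86*198
P = 24.36 + 170.28
P = 194.64 kPa


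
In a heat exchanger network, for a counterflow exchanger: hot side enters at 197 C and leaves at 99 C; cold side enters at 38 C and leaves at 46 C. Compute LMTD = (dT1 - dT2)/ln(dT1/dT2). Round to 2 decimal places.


dT1 = Th_in - Tc_out = 197 - 46 = 151
dT2 = Th_out - Tc_in = 99 - 38 = 61
LMTD = (dT1 - dT2) / ln(dT1/dT2)
LMTD = (151 - 61) / ln(151/61)
LMTD = 99.29 K


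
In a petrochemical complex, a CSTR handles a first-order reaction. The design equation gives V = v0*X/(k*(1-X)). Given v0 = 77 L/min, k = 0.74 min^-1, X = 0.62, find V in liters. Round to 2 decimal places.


V = v0 * X / (k * (1 - X))
V = 77 * 0.62 / (0.74 * (1 - 0.62))
V = 47.74 / (0.74 * 0.38)
V = 47.74 / 0.2812
V = 169.77 L


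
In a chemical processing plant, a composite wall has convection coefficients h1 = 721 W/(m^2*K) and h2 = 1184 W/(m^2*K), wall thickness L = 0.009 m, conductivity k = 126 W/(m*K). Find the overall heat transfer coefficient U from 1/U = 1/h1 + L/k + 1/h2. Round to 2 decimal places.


1/U = 1/h1 + L/k + 1/h2
1/U = 1/721 + 0.009/126 + 1/1184
1/U = 0.0013869626 + 7.14286e-05 + 0.0008445946
1/U = 0.0023029858
U = 434.22 W/(m^2*K)
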